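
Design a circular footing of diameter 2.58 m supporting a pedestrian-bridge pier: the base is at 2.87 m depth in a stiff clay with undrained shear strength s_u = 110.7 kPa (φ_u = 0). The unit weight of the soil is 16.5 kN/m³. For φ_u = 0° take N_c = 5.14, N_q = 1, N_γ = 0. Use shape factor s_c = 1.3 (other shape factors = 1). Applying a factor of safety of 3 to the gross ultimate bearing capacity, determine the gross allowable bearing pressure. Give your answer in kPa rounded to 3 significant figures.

Overburden at base level: q = 16.5 × 2.87 = 47.355 kPa.
Cohesion term c·N_c·s_c = 110.7 × 5.14 × 1.3 = 739.7 kPa; surcharge term q·N_q = 47.355 × 1 = 47.355 kPa.
q_ult = 739.7 + 47.355 = 787.05 kPa.
q_all = q_ult / FS = 787.05 / 3 = 262.35 kPa.

q_all ≈ 262 kPa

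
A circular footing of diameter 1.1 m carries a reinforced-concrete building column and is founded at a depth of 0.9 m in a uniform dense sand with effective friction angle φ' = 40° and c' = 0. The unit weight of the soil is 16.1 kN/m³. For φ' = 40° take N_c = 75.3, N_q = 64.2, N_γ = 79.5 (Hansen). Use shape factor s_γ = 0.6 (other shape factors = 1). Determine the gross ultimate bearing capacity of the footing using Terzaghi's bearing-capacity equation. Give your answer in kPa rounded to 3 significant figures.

Overburden at base level: q = 16.1 × 0.9 = 14.49 kPa.
Surcharge term q·N_q = 14.49 × 64.2 = 930.26 kPa; self-weight term 0.5·γ·B·N_γ·s_γ = 0.5 × 16.1 × 1.1 × 79.5 × 0.6 = 422.38 kPa.
q_ult = 930.26 + 422.38 = 1352.6 kPa.

q_ult ≈ 1350 kPa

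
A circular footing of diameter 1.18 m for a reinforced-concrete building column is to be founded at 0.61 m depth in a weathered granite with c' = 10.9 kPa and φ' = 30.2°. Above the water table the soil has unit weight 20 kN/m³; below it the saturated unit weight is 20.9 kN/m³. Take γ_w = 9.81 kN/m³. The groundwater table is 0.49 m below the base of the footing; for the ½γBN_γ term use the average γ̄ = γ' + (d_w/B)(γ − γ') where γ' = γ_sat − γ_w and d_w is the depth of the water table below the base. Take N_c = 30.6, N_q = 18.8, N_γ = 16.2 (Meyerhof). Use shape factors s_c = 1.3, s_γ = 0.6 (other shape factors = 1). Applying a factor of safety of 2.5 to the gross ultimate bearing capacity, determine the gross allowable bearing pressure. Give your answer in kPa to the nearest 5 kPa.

q_all ≈ 300 kPa

Effective surcharge at the founding depth q = γ·D_f = 20 × 0.61 = 12.2 kPa.
With d_w = 0.49 m < B, γ̄ = 11.09 + (0.49/1.18) × (20 − 11.09) = 14.79 kN/m³.
q_ult = c·N_c·s_c + q·N_q + 0.5·γ·B·N_γ·s_γ
     = 10.9 × 30.6 × 1.3 + 12.2 × 18.8 + 0.5 × 14.79 × 1.18 × 16.2 × 0.6
     = 433.6 + 229.36 + 84.817 = 747.78 kPa.
q_all = q_ult / FS = 747.78 / 2.5 = 299.11 kPa.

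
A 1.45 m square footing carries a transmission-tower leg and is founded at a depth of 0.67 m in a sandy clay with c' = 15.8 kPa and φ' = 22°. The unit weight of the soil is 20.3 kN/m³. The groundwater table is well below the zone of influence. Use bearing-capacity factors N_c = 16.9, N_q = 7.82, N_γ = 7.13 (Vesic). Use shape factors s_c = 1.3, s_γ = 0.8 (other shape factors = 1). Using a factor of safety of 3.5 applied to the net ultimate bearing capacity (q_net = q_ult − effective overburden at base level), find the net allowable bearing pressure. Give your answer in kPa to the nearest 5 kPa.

q_all(net) ≈ 150 kPa

Effective surcharge at the founding depth q = γ·D_f = 20.3 × 0.67 = 13.601 kPa.
q_ult = c·N_c·s_c + q·N_q + 0.5·γ·B·N_γ·s_γ
     = 15.8 × 16.9 × 1.3 + 13.601 × 7.82 + 0.5 × 20.3 × 1.45 × 7.13 × 0.8
     = 347.13 + 106.36 + 83.949 = 537.43 kPa.
Net ultimate: q_net = 537.43 − 13.601 = 523.83 kPa.
q_all(net) = 523.83 / 3.5 = 149.67 kPa.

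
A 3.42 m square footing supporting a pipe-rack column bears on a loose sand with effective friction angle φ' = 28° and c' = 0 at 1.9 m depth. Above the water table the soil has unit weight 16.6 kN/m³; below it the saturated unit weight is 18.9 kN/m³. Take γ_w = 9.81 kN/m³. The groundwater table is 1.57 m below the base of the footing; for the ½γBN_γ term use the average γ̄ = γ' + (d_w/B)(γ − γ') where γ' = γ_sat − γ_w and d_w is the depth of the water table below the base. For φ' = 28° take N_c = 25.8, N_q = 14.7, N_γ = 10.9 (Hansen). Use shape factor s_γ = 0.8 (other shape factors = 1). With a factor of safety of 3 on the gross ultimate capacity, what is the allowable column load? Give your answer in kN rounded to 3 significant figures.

Overburden at base level: q = 16.6 × 1.9 = 31.54 kPa.
The water table is 1.57 m below the base (< B = 3.42 m), so the ½γBN_γ term uses γ̄ = γ' + (d_w/B)(γ − γ') = 9.09 + (1.57/3.42)(16.6 − 9.09) = 12.538 kN/m³.
Surcharge term q·N_q = 31.54 × 14.7 = 463.64 kPa; self-weight term 0.5·γ·B·N_γ·s_γ = 0.5 × 12.538 × 3.42 × 10.9 × 0.8 = 186.95 kPa.
q_ult = 463.64 + 186.95 = 650.59 kPa.
Gross allowable pressure q_all = 650.59 / 3 = 216.86 kPa.
Footing area = 11.6964 m², so allowable column load = 216.86 × 11.6964 = 2536.5 kN.

P_all ≈ 2540 kN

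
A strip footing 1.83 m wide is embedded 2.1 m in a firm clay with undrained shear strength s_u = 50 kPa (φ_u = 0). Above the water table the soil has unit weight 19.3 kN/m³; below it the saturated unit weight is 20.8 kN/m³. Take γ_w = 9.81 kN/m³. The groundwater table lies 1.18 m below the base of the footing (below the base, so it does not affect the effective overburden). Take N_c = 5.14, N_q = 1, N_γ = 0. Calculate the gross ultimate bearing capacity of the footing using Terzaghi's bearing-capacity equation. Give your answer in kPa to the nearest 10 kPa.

Overburden at base level: q = 19.3 × 2.1 = 40.53 kPa.
Cohesion term c·N_c = 50 × 5.14 = 257 kPa; surcharge term q·N_q = 40.53 × 1 = 40.53 kPa.
q_ult = 257 + 40.53 = 297.53 kPa.

q_ult ≈ 300 kPa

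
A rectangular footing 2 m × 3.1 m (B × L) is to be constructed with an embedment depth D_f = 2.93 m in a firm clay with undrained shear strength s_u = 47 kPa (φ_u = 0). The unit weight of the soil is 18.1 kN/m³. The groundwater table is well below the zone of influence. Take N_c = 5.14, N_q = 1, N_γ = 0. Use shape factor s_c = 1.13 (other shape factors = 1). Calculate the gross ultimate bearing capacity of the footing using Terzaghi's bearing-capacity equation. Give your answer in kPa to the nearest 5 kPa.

q_ult ≈ 325 kPa

Overburden at base level: q = 18.1 × 2.93 = 53.033 kPa.
Cohesion term c·N_c·s_c = 47 × 5.14 × 1.13 = 272.99 kPa; surcharge term q·N_q = 53.033 × 1 = 53.033 kPa.
q_ult = 272.99 + 53.033 = 326.02 kPa.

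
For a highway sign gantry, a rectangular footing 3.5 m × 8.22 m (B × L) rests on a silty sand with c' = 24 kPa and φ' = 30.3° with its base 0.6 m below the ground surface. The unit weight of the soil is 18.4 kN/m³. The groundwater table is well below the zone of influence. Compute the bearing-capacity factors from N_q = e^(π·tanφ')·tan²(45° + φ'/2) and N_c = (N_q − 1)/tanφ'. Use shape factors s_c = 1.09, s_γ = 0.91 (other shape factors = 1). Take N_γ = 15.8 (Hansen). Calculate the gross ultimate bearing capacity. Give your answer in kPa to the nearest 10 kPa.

q_ult ≈ 1480 kPa

tan30.3° = 0.5844, so N_q = e^(π×0.5844)·tan²(60.15°) = 6.27 × 3.037 = 19.04.
N_c = (19.04 − 1)/tan30.3° = 30.87.
Overburden at base level: q = 18.4 × 0.6 = 11.04 kPa.
Cohesion term c·N_c·s_c = 24 × 30.871 × 1.09 = 807.59 kPa; surcharge term q·N_q = 11.04 × 19.04 = 210.2 kPa; self-weight term 0.5·γ·B·N_γ·s_γ = 0.5 × 18.4 × 3.5 × 15.8 × 0.91 = 462.97 kPa.
q_ult = 807.59 + 210.2 + 462.97 = 1480.8 kPa.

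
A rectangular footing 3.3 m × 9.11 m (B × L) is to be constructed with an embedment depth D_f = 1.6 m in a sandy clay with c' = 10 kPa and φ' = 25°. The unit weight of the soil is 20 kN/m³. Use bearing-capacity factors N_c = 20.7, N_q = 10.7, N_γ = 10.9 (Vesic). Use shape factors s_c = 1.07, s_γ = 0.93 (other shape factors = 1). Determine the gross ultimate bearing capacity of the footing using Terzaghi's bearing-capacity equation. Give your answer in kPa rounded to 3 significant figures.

q_ult ≈ 898 kPa

Overburden at base level: q = 20 × 1.6 = 32 kPa.
Cohesion term c·N_c·s_c = 10 × 20.7 × 1.07 = 221.49 kPa; surcharge term q·N_q = 32 × 10.7 = 342.4 kPa; self-weight term 0.5·γ·B·N_γ·s_γ = 0.5 × 20 × 3.3 × 10.9 × 0.93 = 334.52 kPa.
q_ult = 221.49 + 342.4 + 334.52 = 898.41 kPa.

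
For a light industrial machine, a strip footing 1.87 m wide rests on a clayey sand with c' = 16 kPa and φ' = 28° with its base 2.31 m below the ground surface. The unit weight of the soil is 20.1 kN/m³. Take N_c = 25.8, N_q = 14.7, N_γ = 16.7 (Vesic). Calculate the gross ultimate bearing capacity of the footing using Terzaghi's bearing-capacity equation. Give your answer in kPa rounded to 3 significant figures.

q_ult ≈ 1410 kPa

Effective surcharge at the founding depth q = γ·D_f = 20.1 × 2.31 = 46.431 kPa.
q_ult = c·N_c + q·N_q + 0.5·γ·B·N_γ
     = 16 × 25.8 + 46.431 × 14.7 + 0.5 × 20.1 × 1.87 × 16.7
     = 412.8 + 682.54 + 313.85 = 1409.2 kPa.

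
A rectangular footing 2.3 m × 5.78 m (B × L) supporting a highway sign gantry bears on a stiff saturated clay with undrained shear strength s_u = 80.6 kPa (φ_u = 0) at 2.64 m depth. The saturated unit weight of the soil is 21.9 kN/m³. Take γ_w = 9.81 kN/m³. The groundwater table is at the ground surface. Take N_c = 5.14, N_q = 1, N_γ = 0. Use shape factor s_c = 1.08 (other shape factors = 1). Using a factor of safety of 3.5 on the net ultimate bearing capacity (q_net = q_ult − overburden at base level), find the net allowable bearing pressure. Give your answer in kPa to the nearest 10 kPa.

q_all(net) ≈ 130 kPa

γ' = 21.9 − 9.81 = 12.09 kN/m³ (submerged throughout). q = 12.09 × 2.64 = 31.918 kPa.
c·N_c·s_c = 80.6 × 5.14 × 1.08 = 447.43 kPa
q·N_q = 31.918 × 1 = 31.918 kPa
q_ult = 447.43 + 31.918 = 479.34 kPa.
q_net = 479.34 − 31.918 = 447.43 kPa.
q_all(net) = 447.43 / 3.5 = 127.84 kPa.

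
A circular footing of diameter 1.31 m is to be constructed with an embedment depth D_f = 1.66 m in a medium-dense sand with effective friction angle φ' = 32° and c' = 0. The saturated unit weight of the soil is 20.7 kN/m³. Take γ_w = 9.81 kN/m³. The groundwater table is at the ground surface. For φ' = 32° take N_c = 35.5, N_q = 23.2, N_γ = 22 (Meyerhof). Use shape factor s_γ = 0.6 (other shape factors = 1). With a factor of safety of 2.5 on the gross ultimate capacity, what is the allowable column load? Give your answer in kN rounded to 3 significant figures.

P_all ≈ 277 kN

Water table at ground surface, so effective unit weight γ' = 20.7 − 9.81 = 10.89 kN/m³ is used throughout; overburden q = 10.89 × 1.66 = 18.077 kPa; the same γ' applies in the ½γBN_γ term.
Surcharge term q·N_q = 18.077 × 23.2 = 419.4 kPa; self-weight term 0.5·γ·B·N_γ·s_γ = 0.5 × 10.89 × 1.31 × 22 × 0.6 = 94.155 kPa.
q_ult = 419.4 + 94.155 = 513.55 kPa.
Gross allowable pressure q_all = 513.55 / 2.5 = 205.42 kPa.
Footing area = 1.3478 m², so allowable column load = 205.42 × 1.3478 = 276.87 kN.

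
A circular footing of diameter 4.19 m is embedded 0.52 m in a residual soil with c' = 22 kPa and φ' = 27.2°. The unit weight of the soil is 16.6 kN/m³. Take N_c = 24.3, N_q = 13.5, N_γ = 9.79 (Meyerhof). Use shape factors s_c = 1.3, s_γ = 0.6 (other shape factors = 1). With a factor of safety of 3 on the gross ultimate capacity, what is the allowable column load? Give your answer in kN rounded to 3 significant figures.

Overburden at base level: q = 16.6 × 0.52 = 8.632 kPa.
Cohesion term c·N_c·s_c = 22 × 24.3 × 1.3 = 694.98 kPa; surcharge term q·N_q = 8.632 × 13.5 = 116.53 kPa; self-weight term 0.5·γ·B·N_γ·s_γ = 0.5 × 16.6 × 4.19 × 9.79 × 0.6 = 204.28 kPa.
q_ult = 694.98 + 116.53 + 204.28 = 1015.8 kPa.
Gross allowable pressure q_all = 1015.8 / 3 = 338.6 kPa.
Footing area = 13.7885 m², so allowable column load = 338.6 × 13.7885 = 4668.7 kN.

P_all ≈ 4670 kN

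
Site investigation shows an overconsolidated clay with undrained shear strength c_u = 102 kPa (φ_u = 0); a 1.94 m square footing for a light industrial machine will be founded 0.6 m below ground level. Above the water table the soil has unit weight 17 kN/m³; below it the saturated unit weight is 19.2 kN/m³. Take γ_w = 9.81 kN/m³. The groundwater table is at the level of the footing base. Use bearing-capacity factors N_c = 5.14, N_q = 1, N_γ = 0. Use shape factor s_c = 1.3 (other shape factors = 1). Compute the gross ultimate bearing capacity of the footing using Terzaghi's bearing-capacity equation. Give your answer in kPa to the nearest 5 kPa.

q_ult ≈ 690 kPa

q = γ·D_f = 17 × 0.6 = 10.2 kPa.
c·N_c·s_c = 102 × 5.14 × 1.3 = 681.56 kPa
q·N_q = 10.2 × 1 = 10.2 kPa
q_ult = 681.56 + 10.2 = 691.76 kPa.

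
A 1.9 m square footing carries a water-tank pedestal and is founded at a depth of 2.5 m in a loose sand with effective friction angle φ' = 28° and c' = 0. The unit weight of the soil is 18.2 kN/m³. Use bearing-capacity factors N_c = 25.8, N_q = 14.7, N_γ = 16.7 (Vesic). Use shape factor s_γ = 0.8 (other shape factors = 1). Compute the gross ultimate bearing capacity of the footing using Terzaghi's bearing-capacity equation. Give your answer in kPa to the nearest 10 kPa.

Effective surcharge at the founding depth q = γ·D_f = 18.2 × 2.5 = 45.5 kPa.
q_ult = q·N_q + 0.5·γ·B·N_γ·s_γ
     = 45.5 × 14.7 + 0.5 × 18.2 × 1.9 × 16.7 × 0.8
     = 668.85 + 230.99 = 899.84 kPa.

q_ult ≈ 900 kPa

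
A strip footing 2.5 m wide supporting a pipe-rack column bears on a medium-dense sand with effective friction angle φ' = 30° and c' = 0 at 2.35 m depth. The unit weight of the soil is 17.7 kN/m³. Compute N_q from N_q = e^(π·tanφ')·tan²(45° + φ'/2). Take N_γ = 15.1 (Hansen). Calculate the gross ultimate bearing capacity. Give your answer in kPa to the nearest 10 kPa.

tan30° = 0.5774, so N_q = e^(π×0.5774)·tan²(60°) = 6.134 × 3.0 = 18.4.
Effective surcharge at the founding depth q = γ·D_f = 17.7 × 2.35 = 41.595 kPa.
q_ult = q·N_q + 0.5·γ·B·N_γ
     = 41.595 × 18.401 + 0.5 × 17.7 × 2.5 × 15.1
     = 765.39 + 334.09 = 1099.5 kPa.

q_ult ≈ 1100 kPa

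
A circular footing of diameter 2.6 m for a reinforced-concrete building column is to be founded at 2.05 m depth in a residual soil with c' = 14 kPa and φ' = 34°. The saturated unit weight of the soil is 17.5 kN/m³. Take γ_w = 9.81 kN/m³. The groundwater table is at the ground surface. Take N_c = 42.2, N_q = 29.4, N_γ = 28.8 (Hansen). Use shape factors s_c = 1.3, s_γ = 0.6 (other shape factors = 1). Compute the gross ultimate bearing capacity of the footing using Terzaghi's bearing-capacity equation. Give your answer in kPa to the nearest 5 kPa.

γ' = 17.5 − 9.81 = 7.69 kN/m³ (submerged throughout). q = 7.69 × 2.05 = 15.764 kPa; the same γ' applies in the ½γBN_γ term.
c·N_c·s_c = 14 × 42.2 × 1.3 = 768.04 kPa
q·N_q = 15.764 × 29.4 = 463.48 kPa
0.5·γ·B·N_γ·s_γ = 0.5 × 7.69 × 2.6 × 28.8 × 0.6 = 172.75 kPa
q_ult = 768.04 + 463.48 + 172.75 = 1404.3 kPa.

q_ult ≈ 1405 kPa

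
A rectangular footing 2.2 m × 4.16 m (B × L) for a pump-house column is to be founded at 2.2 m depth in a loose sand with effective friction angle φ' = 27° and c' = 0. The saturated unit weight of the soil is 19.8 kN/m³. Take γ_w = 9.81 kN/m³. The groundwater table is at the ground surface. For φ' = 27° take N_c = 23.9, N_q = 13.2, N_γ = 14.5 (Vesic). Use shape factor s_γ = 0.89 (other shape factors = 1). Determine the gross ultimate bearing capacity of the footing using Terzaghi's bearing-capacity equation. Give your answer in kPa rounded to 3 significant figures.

γ' = 19.8 − 9.81 = 9.99 kN/m³ (submerged throughout). q = 9.99 × 2.2 = 21.978 kPa; the same γ' applies in the ½γBN_γ term.
q·N_q = 21.978 × 13.2 = 290.11 kPa
0.5·γ·B·N_γ·s_γ = 0.5 × 9.99 × 2.2 × 14.5 × 0.89 = 141.81 kPa
q_ult = 290.11 + 141.81 = 431.92 kPa.

q_ult ≈ 432 kPa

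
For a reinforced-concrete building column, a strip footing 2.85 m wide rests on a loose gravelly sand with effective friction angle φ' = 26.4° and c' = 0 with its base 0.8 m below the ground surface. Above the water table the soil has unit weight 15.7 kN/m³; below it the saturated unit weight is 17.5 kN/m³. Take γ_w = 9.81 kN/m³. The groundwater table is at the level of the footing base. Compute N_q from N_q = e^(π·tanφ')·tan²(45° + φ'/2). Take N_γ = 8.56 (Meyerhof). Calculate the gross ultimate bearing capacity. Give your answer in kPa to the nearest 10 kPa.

tan26.4° = 0.4964, so N_q = e^(π×0.4964)·tan²(58.2°) = 4.756 × 2.601 = 12.37.
Overburden at base level: q = 15.7 × 0.8 = 12.56 kPa.
Below the base the soil is submerged, so the ½γBN_γ term uses γ' = 17.5 − 9.81 = 7.69 kN/m³.
Surcharge term q·N_q = 12.56 × 12.373 = 155.4 kPa; self-weight term 0.5·γ·B·N_γ = 0.5 × 7.69 × 2.85 × 8.56 = 93.803 kPa.
q_ult = 155.4 + 93.803 = 249.2 kPa.

q_ult ≈ 250 kPa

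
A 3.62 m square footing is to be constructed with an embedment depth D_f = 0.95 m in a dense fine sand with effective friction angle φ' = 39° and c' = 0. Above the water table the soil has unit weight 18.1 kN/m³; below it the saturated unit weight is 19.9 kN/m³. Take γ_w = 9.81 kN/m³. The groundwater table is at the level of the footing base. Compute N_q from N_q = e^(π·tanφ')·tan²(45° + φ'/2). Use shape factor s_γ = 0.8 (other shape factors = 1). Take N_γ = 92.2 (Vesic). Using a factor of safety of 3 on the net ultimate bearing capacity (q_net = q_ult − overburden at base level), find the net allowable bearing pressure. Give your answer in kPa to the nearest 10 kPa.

q_all(net) ≈ 760 kPa

N_q = e^(π·tan39°)·tan²(64.5°) = 55.96.
Effective surcharge at the founding depth q = γ·D_f = 18.1 × 0.95 = 17.195 kPa.
The water table coincides with the base, so in the self-weight term γ → γ' = 10.09 kN/m³.
q_ult = q·N_q + 0.5·γ·B·N_γ·s_γ
     = 17.195 × 55.957 + 0.5 × 10.09 × 3.62 × 92.2 × 0.8
     = 962.19 + 1347.1 = 2309.3 kPa.
q_net = 2309.3 − 17.195 = 2292.1 kPa.
q_all(net) = 2292.1 / 3 = 764.02 kPa.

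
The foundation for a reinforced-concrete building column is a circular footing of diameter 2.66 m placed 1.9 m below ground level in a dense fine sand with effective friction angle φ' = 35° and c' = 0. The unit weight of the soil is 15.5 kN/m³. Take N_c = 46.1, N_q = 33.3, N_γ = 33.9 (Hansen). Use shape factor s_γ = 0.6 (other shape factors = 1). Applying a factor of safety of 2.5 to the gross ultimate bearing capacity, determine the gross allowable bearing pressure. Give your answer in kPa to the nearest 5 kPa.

q_all ≈ 560 kPa

q = γ·D_f = 15.5 × 1.9 = 29.45 kPa.
q·N_q = 29.45 × 33.3 = 980.68 kPa
0.5·γ·B·N_γ·s_γ = 0.5 × 15.5 × 2.66 × 33.9 × 0.6 = 419.31 kPa
q_ult = 980.68 + 419.31 = 1400 kPa.
q_all = q_ult / FS = 1400 / 2.5 = 560 kPa.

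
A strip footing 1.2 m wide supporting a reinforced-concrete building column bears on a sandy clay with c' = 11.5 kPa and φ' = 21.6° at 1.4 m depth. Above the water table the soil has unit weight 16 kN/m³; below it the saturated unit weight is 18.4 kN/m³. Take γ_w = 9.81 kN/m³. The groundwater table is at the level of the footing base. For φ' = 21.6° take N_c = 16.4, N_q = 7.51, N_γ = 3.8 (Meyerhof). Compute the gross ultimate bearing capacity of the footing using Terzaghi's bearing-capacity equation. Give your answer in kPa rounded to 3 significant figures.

q = γ·D_f = 16 × 1.4 = 22.4 kPa.
For the ½γBN_γ term take γ' = 18.4 − 9.81 = 8.59 kN/m³ (soil below base is submerged).
c·N_c = 11.5 × 16.4 = 188.6 kPa
q·N_q = 22.4 × 7.51 = 168.22 kPa
0.5·γ·B·N_γ = 0.5 × 8.59 × 1.2 × 3.8 = 19.585 kPa
q_ult = 188.6 + 168.22 + 19.585 = 376.41 kPa.

q_ult ≈ 376 kPa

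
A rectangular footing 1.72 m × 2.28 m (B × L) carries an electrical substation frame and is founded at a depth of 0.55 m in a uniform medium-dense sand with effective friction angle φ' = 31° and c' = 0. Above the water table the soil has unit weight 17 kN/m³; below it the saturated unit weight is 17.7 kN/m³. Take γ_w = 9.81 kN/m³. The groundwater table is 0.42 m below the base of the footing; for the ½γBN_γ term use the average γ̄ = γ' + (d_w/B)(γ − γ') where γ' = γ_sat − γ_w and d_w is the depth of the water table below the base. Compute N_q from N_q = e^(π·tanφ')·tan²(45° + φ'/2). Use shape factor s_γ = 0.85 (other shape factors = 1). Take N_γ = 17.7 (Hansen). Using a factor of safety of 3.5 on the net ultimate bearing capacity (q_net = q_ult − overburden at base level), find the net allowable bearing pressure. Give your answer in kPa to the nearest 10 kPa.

N_q = e^(π·tan31°)·tan²(60.5°) = 20.63.
q = γ·D_f = 17 × 0.55 = 9.35 kPa.
γ' = 7.89 kN/m³; averaging over the depth B below the base, γ̄ = γ' + (d_w/B)(γ − γ') = 10.115 kN/m³.
q·N_q = 9.35 × 20.631 = 192.9 kPa
0.5·γ·B·N_γ·s_γ = 0.5 × 10.115 × 1.72 × 17.7 × 0.85 = 130.87 kPa
q_ult = 192.9 + 130.87 = 323.77 kPa.
q_net = 323.77 − 9.35 = 314.42 kPa.
q_all(net) = 314.42 / 3.5 = 89.833 kPa.

q_all(net) ≈ 90 kPa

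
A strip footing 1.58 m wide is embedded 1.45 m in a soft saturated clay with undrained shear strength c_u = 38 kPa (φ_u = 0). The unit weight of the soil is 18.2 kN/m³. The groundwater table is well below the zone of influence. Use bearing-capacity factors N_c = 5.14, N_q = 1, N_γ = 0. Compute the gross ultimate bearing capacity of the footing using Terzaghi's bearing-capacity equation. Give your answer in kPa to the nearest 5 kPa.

q_ult ≈ 220 kPa

Effective surcharge at the founding depth q = γ·D_f = 18.2 × 1.45 = 26.39 kPa.
q_ult = c·N_c + q·N_q
     = 38 × 5.14 + 26.39 × 1
     = 195.32 + 26.39 = 221.71 kPa.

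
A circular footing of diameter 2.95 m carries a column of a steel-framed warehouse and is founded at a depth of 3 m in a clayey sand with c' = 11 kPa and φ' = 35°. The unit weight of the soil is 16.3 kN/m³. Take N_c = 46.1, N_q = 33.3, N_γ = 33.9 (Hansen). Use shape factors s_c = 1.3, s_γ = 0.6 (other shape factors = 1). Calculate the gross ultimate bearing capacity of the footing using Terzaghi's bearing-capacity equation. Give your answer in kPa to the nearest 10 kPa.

q_ult ≈ 2780 kPa

Effective surcharge at the founding depth q = γ·D_f = 16.3 × 3 = 48.9 kPa.
q_ult = c·N_c·s_c + q·N_q + 0.5·γ·B·N_γ·s_γ
     = 11 × 46.1 × 1.3 + 48.9 × 33.3 + 0.5 × 16.3 × 2.95 × 33.9 × 0.6
     = 659.23 + 1628.4 + 489.02 = 2776.6 kPa.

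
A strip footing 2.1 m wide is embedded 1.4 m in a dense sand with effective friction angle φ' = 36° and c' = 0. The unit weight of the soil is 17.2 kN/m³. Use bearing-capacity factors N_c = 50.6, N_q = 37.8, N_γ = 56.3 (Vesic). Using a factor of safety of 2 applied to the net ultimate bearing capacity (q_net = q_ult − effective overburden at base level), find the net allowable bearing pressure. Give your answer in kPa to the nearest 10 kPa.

q = γ·D_f = 17.2 × 1.4 = 24.08 kPa.
q·N_q = 24.08 × 37.8 = 910.22 kPa
0.5·γ·B·N_γ = 0.5 × 17.2 × 2.1 × 56.3 = 1016.8 kPa
q_ult = 910.22 + 1016.8 = 1927 kPa.
Net ultimate: q_net = 1927 − 24.08 = 1902.9 kPa.
q_all(net) = 1902.9 / 2 = 951.46 kPa.

q_all(net) ≈ 950 kPa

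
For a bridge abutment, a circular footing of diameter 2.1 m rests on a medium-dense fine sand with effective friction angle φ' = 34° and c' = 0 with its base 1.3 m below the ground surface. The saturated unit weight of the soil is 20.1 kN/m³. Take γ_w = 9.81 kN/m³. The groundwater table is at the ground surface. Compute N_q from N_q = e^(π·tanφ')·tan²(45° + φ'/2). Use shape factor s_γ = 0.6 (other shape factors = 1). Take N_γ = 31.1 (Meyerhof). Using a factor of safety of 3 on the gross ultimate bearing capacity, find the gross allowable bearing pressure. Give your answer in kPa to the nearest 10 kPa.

N_q = e^(π·tan34°)·tan²(62°) = 29.44.
Water table at ground surface, so effective unit weight γ' = 20.1 − 9.81 = 10.29 kN/m³ is used throughout; overburden q = 10.29 × 1.3 = 13.377 kPa; the same γ' applies in the ½γBN_γ term.
Surcharge term q·N_q = 13.377 × 29.44 = 393.82 kPa; self-weight term 0.5·γ·B·N_γ·s_γ = 0.5 × 10.29 × 2.1 × 31.1 × 0.6 = 201.61 kPa.
q_ult = 393.82 + 201.61 = 595.43 kPa.
q_all = 595.43 / 3 = 198.48 kPa.

q_all ≈ 200 kPa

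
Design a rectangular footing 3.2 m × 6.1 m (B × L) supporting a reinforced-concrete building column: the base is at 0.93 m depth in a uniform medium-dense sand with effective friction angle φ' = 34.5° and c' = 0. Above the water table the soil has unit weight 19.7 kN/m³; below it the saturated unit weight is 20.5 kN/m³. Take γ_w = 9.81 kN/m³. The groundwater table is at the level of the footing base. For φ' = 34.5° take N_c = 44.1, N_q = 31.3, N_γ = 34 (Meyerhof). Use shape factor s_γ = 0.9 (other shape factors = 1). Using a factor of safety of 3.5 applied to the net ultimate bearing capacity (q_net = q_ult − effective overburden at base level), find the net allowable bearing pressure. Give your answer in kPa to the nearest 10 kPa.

q_all(net) ≈ 310 kPa

Overburden at base level: q = 19.7 × 0.93 = 18.321 kPa.
Below the base the soil is submerged, so the ½γBN_γ term uses γ' = 20.5 − 9.81 = 10.69 kN/m³.
Surcharge term q·N_q = 18.321 × 31.3 = 573.45 kPa; self-weight term 0.5·γ·B·N_γ·s_γ = 0.5 × 10.69 × 3.2 × 34 × 0.9 = 523.38 kPa.
q_ult = 573.45 + 523.38 = 1096.8 kPa.
Net ultimate: q_net = 1096.8 − 18.321 = 1078.5 kPa.
q_all(net) = 1078.5 / 3.5 = 308.15 kPa.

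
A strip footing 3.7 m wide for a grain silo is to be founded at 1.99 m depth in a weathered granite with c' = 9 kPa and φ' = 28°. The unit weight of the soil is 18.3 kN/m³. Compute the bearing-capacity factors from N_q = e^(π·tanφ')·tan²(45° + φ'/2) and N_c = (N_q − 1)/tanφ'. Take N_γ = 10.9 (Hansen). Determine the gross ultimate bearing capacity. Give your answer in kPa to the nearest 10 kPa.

tan28° = 0.5317, so N_q = e^(π×0.5317)·tan²(59°) = 5.314 × 2.77 = 14.72.
N_c = (14.72 − 1)/tan28° = 25.8.
Overburden at base level: q = 18.3 × 1.99 = 36.417 kPa.
Cohesion term c·N_c = 9 × 25.803 = 232.23 kPa; surcharge term q·N_q = 36.417 × 14.72 = 536.05 kPa; self-weight term 0.5·γ·B·N_γ = 0.5 × 18.3 × 3.7 × 10.9 = 369.02 kPa.
q_ult = 232.23 + 536.05 + 369.02 = 1137.3 kPa.

q_ult ≈ 1140 kPa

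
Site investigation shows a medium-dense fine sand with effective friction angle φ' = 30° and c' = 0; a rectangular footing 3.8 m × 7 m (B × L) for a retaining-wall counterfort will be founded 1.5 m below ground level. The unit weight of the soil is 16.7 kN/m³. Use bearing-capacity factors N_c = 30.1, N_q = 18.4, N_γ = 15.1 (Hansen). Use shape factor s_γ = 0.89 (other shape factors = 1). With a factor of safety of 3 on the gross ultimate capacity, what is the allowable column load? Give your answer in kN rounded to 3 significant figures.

Effective surcharge at the founding depth q = γ·D_f = 16.7 × 1.5 = 25.05 kPa.
q_ult = q·N_q + 0.5·γ·B·N_γ·s_γ
     = 25.05 × 18.4 + 0.5 × 16.7 × 3.8 × 15.1 × 0.89
     = 460.92 + 426.42 = 887.34 kPa.
Gross allowable pressure q_all = 887.34 / 3 = 295.78 kPa.
Footing area = 26.6 m², so allowable column load = 295.78 × 26.6 = 7867.7 kN.

P_all ≈ 7870 kN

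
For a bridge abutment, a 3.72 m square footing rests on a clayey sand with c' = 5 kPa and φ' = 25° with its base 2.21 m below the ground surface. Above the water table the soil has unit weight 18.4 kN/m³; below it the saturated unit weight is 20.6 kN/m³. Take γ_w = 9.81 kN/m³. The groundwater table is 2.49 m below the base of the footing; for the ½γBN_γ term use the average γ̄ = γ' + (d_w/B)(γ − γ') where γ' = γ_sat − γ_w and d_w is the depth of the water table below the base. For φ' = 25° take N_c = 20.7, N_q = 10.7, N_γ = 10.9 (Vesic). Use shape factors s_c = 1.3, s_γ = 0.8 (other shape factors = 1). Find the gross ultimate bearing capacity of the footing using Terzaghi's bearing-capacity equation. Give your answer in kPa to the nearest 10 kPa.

q_ult ≈ 830 kPa

Effective surcharge at the founding depth q = γ·D_f = 18.4 × 2.21 = 40.664 kPa.
With d_w = 2.49 m < B, γ̄ = 10.79 + (2.49/3.72) × (18.4 − 10.79) = 15.884 kN/m³.
q_ult = c·N_c·s_c + q·N_q + 0.5·γ·B·N_γ·s_γ
     = 5 × 20.7 × 1.3 + 40.664 × 10.7 + 0.5 × 15.884 × 3.72 × 10.9 × 0.8
     = 134.55 + 435.1 + 257.62 = 827.28 kPa.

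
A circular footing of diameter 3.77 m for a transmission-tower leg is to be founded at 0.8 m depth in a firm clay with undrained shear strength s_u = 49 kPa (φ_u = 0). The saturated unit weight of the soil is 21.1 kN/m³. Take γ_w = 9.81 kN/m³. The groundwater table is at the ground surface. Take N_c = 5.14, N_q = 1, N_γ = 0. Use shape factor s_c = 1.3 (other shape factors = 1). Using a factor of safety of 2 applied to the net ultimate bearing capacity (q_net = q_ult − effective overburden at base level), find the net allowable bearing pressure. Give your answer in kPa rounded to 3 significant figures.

q_all(net) ≈ 164 kPa

With the water table at the surface the whole profile is submerged: γ' = 21.1 − 9.81 = 11.29 kN/m³, so q = γ'·D_f = 9.032 kPa.
q_ult = c·N_c·s_c + q·N_q
     = 49 × 5.14 × 1.3 + 9.032 × 1
     = 327.42 + 9.032 = 336.45 kPa.
Net ultimate: q_net = 336.45 − 9.032 = 327.42 kPa.
q_all(net) = 327.42 / 2 = 163.71 kPa.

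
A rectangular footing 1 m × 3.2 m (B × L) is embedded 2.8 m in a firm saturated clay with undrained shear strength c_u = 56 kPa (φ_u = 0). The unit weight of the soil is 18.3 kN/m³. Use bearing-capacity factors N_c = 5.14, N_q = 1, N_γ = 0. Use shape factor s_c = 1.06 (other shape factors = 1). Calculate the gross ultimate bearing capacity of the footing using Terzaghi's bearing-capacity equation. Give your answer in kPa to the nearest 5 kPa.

q = γ·D_f = 18.3 × 2.8 = 51.24 kPa.
c·N_c·s_c = 56 × 5.14 × 1.06 = 305.11 kPa
q·N_q = 51.24 × 1 = 51.24 kPa
q_ult = 305.11 + 51.24 = 356.35 kPa.

q_ult ≈ 355 kPa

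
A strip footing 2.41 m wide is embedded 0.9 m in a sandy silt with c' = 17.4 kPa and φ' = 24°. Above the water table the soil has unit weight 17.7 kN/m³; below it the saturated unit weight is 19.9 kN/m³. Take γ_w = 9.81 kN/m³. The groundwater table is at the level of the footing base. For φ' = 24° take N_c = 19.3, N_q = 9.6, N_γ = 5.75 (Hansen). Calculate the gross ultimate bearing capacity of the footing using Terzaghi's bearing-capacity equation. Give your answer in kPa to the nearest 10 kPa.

q_ult ≈ 560 kPa

Overburden at base level: q = 17.7 × 0.9 = 15.93 kPa.
Below the base the soil is submerged, so the ½γBN_γ term uses γ' = 19.9 − 9.81 = 10.09 kN/m³.
Cohesion term c·N_c = 17.4 × 19.3 = 335.82 kPa; surcharge term q·N_q = 15.93 × 9.6 = 152.93 kPa; self-weight term 0.5·γ·B·N_γ = 0.5 × 10.09 × 2.41 × 5.75 = 69.911 kPa.
q_ult = 335.82 + 152.93 + 69.911 = 558.66 kPa.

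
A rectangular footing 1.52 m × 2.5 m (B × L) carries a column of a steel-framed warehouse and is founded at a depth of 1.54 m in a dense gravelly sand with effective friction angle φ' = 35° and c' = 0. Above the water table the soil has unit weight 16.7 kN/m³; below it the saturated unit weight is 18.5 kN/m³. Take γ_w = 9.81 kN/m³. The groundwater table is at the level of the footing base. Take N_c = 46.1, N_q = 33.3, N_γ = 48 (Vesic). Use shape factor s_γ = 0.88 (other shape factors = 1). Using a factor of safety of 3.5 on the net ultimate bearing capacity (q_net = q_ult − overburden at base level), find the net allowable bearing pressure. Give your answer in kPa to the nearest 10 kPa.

q = γ·D_f = 16.7 × 1.54 = 25.718 kPa.
For the ½γBN_γ term take γ' = 18.5 − 9.81 = 8.69 kN/m³ (soil below base is submerged).
q·N_q = 25.718 × 33.3 = 856.41 kPa
0.5·γ·B·N_γ·s_γ = 0.5 × 8.69 × 1.52 × 48 × 0.88 = 278.97 kPa
q_ult = 856.41 + 278.97 = 1135.4 kPa.
q_net = 1135.4 − 25.718 = 1109.7 kPa.
q_all(net) = 1109.7 / 3.5 = 317.05 kPa.

q_all(net) ≈ 320 kPa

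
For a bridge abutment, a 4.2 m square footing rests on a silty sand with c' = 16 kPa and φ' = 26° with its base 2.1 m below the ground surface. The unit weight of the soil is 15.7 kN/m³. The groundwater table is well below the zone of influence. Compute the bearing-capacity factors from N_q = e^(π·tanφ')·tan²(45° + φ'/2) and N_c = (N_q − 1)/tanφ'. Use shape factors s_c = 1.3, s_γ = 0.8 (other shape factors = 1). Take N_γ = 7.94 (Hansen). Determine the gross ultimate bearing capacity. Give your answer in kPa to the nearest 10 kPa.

q_ult ≈ 1060 kPa

tan26° = 0.4877, so N_q = e^(π×0.4877)·tan²(58°) = 4.629 × 2.561 = 11.85.
N_c = (11.85 − 1)/tan26° = 22.25.
Overburden at base level: q = 15.7 × 2.1 = 32.97 kPa.
Cohesion term c·N_c·s_c = 16 × 22.254 × 1.3 = 462.89 kPa; surcharge term q·N_q = 32.97 × 11.854 = 390.83 kPa; self-weight term 0.5·γ·B·N_γ·s_γ = 0.5 × 15.7 × 4.2 × 7.94 × 0.8 = 209.43 kPa.
q_ult = 462.89 + 390.83 + 209.43 = 1063.2 kPa.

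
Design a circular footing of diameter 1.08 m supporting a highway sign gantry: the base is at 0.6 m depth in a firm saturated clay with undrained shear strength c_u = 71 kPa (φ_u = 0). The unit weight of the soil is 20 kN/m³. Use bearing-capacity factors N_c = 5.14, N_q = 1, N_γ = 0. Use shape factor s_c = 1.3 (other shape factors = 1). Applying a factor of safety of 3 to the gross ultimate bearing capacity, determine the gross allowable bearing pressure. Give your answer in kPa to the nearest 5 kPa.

q_all ≈ 160 kPa

q = γ·D_f = 20 × 0.6 = 12 kPa.
c·N_c·s_c = 71 × 5.14 × 1.3 = 474.42 kPa
q·N_q = 12 × 1 = 12 kPa
q_ult = 474.42 + 12 = 486.42 kPa.
q_all = q_ult / FS = 486.42 / 3 = 162.14 kPa.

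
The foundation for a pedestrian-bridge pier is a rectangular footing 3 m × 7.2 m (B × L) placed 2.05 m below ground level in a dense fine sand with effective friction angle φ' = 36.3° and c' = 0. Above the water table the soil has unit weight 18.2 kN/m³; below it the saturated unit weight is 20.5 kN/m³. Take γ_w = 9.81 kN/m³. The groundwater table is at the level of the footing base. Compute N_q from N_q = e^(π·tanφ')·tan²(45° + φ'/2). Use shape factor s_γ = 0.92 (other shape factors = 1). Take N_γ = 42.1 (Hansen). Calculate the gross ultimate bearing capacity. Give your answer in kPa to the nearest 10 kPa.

tan36.3° = 0.7346, so N_q = e^(π×0.7346)·tan²(63.15°) = 10.052 × 3.902 = 39.22.
q = γ·D_f = 18.2 × 2.05 = 37.31 kPa.
For the ½γBN_γ term take γ' = 20.5 − 9.81 = 10.69 kN/m³ (soil below base is submerged).
q·N_q = 37.31 × 39.222 = 1463.4 kPa
0.5·γ·B·N_γ·s_γ = 0.5 × 10.69 × 3 × 42.1 × 0.92 = 621.07 kPa
q_ult = 1463.4 + 621.07 = 2084.5 kPa.

q_ult ≈ 2080 kPa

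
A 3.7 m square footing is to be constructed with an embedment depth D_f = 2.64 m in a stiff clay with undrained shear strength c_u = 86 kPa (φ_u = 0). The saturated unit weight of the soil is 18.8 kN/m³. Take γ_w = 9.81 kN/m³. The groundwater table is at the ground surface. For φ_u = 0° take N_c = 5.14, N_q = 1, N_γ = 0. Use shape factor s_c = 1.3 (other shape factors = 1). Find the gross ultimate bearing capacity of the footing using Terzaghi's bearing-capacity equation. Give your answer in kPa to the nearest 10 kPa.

With the water table at the surface the whole profile is submerged: γ' = 18.8 − 9.81 = 8.99 kN/m³, so q = γ'·D_f = 23.734 kPa.
q_ult = c·N_c·s_c + q·N_q
     = 86 × 5.14 × 1.3 + 23.734 × 1
     = 574.65 + 23.734 = 598.39 kPa.

q_ult ≈ 600 kPa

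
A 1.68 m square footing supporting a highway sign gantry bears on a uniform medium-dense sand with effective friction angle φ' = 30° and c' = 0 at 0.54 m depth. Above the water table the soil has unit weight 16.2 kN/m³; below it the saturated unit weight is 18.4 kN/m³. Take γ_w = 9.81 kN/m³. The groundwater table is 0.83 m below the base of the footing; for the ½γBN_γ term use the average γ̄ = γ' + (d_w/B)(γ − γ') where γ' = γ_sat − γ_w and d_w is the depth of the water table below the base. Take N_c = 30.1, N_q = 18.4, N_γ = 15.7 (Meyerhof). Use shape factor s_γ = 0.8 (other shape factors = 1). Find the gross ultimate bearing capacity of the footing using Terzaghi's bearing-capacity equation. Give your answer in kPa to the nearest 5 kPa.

q = γ·D_f = 16.2 × 0.54 = 8.748 kPa.
γ' = 8.59 kN/m³; averaging over the depth B below the base, γ̄ = γ' + (d_w/B)(γ − γ') = 12.35 kN/m³.
q·N_q = 8.748 × 18.4 = 160.96 kPa
0.5·γ·B·N_γ·s_γ = 0.5 × 12.35 × 1.68 × 15.7 × 0.8 = 130.29 kPa
q_ult = 160.96 + 130.29 = 291.26 kPa.

q_ult ≈ 290 kPa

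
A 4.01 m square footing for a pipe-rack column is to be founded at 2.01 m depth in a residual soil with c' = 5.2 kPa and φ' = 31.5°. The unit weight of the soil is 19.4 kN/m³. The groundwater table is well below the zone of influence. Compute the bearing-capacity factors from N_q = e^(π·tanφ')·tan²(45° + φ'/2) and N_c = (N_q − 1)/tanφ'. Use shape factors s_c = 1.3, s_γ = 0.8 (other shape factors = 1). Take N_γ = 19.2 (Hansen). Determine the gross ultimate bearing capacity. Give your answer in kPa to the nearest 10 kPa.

tan31.5° = 0.6128, so N_q = e^(π×0.6128)·tan²(60.75°) = 6.856 × 3.188 = 21.86.
N_c = (21.86 − 1)/tan31.5° = 34.04.
q = γ·D_f = 19.4 × 2.01 = 38.994 kPa.
c·N_c·s_c = 5.2 × 34.042 × 1.3 = 230.13 kPa
q·N_q = 38.994 × 21.861 = 852.45 kPa
0.5·γ·B·N_γ·s_γ = 0.5 × 19.4 × 4.01 × 19.2 × 0.8 = 597.46 kPa
q_ult = 230.13 + 852.45 + 597.46 = 1680 kPa.

q_ult ≈ 1680 kPa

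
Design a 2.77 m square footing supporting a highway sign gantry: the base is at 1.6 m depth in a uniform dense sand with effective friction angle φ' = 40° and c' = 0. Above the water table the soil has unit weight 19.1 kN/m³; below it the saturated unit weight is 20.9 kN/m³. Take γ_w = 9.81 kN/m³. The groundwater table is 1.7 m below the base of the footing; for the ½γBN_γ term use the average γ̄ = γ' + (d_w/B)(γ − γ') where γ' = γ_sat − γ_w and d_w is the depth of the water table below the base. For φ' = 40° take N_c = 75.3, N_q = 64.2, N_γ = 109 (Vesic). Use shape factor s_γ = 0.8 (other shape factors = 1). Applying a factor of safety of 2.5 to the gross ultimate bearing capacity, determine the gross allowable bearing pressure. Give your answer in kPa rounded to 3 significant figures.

q = γ·D_f = 19.1 × 1.6 = 30.56 kPa.
γ' = 11.09 kN/m³; averaging over the depth B below the base, γ̄ = γ' + (d_w/B)(γ − γ') = 16.006 kN/m³.
q·N_q = 30.56 × 64.2 = 1962 kPa
0.5·γ·B·N_γ·s_γ = 0.5 × 16.006 × 2.77 × 109 × 0.8 = 1933.1 kPa
q_ult = 1962 + 1933.1 = 3895 kPa.
q_all = q_ult / FS = 3895 / 2.5 = 1558 kPa.

q_all ≈ 1560 kPa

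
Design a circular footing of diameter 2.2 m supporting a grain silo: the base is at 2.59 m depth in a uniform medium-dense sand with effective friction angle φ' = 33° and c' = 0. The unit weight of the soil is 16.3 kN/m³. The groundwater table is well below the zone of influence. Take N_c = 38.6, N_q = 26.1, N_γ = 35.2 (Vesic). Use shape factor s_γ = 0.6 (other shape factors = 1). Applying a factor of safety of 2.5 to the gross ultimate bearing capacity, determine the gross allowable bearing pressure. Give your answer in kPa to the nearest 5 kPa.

q_all ≈ 590 kPa

Effective surcharge at the founding depth q = γ·D_f = 16.3 × 2.59 = 42.217 kPa.
q_ult = q·N_q + 0.5·γ·B·N_γ·s_γ
     = 42.217 × 26.1 + 0.5 × 16.3 × 2.2 × 35.2 × 0.6
     = 1101.9 + 378.68 = 1480.5 kPa.
q_all = q_ult / FS = 1480.5 / 2.5 = 592.22 kPa.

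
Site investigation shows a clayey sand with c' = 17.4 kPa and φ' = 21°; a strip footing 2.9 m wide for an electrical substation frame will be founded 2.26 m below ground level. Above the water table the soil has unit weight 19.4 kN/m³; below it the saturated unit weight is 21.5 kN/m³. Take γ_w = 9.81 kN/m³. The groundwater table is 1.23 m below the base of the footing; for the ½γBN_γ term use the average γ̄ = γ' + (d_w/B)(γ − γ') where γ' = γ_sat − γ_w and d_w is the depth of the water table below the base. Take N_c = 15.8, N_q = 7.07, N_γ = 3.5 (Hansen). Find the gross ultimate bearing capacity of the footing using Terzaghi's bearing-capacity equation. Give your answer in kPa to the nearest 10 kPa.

q_ult ≈ 660 kPa

q = γ·D_f = 19.4 × 2.26 = 43.844 kPa.
γ' = 11.69 kN/m³; averaging over the depth B below the base, γ̄ = γ' + (d_w/B)(γ − γ') = 14.96 kN/m³.
c·N_c = 17.4 × 15.8 = 274.92 kPa
q·N_q = 43.844 × 7.07 = 309.98 kPa
0.5·γ·B·N_γ = 0.5 × 14.96 × 2.9 × 3.5 = 75.923 kPa
q_ult = 274.92 + 309.98 + 75.923 = 660.82 kPa.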